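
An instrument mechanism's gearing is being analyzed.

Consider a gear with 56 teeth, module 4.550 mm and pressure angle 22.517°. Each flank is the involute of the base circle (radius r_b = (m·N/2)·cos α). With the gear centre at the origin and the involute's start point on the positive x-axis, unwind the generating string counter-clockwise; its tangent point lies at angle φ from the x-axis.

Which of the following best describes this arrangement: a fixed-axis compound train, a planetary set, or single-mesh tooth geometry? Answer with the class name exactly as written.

single-mesh tooth geometry

class = single-mesh tooth geometry [base-circle involute, m = 4.550, 56T]
classification: single-mesh tooth geometry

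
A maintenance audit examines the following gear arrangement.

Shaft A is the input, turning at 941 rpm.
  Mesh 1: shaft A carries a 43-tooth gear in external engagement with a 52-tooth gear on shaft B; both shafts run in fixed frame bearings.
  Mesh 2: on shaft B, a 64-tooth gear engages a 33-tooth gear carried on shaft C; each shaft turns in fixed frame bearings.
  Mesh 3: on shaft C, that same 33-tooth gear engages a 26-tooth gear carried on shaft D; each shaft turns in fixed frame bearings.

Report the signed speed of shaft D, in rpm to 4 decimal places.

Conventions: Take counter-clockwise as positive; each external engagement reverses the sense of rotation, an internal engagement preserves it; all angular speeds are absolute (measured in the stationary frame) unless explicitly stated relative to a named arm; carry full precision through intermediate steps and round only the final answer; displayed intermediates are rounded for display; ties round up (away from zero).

-1915.4083 rpm

class = fixed-axis compound train [3 meshes; 3 ratios multiply, 3 sense flips]
mesh 1 [43T→52T]: ω = 941.0000×43/52 = 778.1346 rpm, sense flips to −
mesh 2 [64T→33T]: ω = 778.1346×64/33 = 1509.1096 rpm, sense flips to +
mesh 3 [33T→26T]: ω = 1509.1096×33/26 = 1915.4083 rpm, sense flips to −
signed output speed = -1915.4083 rpm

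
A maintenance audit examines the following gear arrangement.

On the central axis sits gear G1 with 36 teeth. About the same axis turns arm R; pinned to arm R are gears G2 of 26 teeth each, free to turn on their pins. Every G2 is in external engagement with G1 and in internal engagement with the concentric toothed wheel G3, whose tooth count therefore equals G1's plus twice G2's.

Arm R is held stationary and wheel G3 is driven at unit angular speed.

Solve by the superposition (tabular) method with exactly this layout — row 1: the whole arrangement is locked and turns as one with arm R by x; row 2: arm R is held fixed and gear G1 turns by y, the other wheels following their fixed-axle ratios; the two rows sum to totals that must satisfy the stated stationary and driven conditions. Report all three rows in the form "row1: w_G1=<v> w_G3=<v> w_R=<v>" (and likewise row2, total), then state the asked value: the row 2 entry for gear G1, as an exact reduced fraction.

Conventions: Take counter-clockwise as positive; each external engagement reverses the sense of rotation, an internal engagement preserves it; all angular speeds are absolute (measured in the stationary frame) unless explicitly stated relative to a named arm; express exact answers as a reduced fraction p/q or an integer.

topology: planetary set — G1 36T / G2 26T / G3 88T, arm = carrier (Willis)
row 1 (train locked, turned with arm): all members turn x
row 2 — arm fixed, fixed-axis ratios: sun y, ring −(36/88)·y, arm 0
boundary: total ω_arm = x = 0 and total ω_ring = x − (36/88)·y = 1  ⇒  y = -22/9, x = 0
row 2 ring = −(36/88)·(-22/9) = 1
totals (row 1 + row 2): sun 0 + (-22/9) = -22/9, ring 0 + 1 = 1, arm 0 + 0 = 0
asked cell (row2, sun) = -22/9

row1: w_G1=0 w_G3=0 w_R=0
row2: w_G1=-22/9 w_G3=1 w_R=0
total: w_G1=-22/9 w_G3=1 w_R=0
asked value: -22/9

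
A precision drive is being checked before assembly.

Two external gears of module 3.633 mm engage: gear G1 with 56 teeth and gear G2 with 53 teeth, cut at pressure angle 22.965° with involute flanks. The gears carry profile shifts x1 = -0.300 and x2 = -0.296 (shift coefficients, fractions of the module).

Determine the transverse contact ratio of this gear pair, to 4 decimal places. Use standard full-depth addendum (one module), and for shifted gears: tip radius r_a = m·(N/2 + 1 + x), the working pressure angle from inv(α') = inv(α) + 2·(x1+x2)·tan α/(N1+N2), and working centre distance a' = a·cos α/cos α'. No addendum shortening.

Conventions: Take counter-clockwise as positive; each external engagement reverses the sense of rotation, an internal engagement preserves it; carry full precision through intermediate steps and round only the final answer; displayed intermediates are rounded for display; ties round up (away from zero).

recognized (one external pair, fixed centres): single-mesh tooth geometry, m = 3.633, N1 = 56, N2 = 53
base radii: r_b1 = 93.661698, r_b2 = 88.644107
tip radii: r_a1 = 104.267100, r_a2 = 98.832132
inv(α') = inv(22.965°) + 2·(-0.300-0.296)·tan α/(56+53) = 0.01830513  ⇒  α' = 21.36632°
a' = a·cos α / cos α' = 197.9985·cos 22.965°/cos 21.36632° = 195.760388
action lengths: √(r_a1²−r_b1²) = 45.816094, √(r_a2²−r_b2²) = 43.703691
base pitch p_b = π·m·cos α = 10.508818
CR = (45.816094 + 43.703691 − 195.760388·sin 21.36632°)/10.508818 = 1.731738
contact ratio ≈ 1.7317

1.7317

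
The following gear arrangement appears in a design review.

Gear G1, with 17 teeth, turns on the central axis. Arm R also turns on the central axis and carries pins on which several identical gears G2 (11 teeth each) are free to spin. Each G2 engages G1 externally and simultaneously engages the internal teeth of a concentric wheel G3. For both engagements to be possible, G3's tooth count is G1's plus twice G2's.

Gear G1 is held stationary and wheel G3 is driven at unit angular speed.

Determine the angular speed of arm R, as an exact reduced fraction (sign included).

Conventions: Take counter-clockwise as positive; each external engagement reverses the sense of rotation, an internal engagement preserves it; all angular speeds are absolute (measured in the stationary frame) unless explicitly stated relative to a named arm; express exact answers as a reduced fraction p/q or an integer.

class = planetary set [G3 = 17+2·11 = 39; Willis about the carrier]
ring teeth: 17 + 2·11 = 39
17(ω_sun−ω_arm) = −39(ω_ring−ω_arm),  ω_sun = 0, ω_ring = 1
17(0−ω_arm) = −39(1−ω_arm)  ⇒  56·ω_arm = 39  ⇒  ω_arm = 39/56
exact speed ratio = 39/56

39/56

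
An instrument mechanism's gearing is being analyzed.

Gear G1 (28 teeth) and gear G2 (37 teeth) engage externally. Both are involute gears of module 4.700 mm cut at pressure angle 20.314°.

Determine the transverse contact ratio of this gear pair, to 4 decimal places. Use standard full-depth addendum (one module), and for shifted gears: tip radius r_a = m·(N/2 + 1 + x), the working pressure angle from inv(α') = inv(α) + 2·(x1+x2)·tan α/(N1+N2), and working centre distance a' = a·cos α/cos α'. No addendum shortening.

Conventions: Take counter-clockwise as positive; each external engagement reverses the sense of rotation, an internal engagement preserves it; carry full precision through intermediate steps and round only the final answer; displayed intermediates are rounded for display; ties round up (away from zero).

1.6542

recognized (one external pair, fixed centres): single-mesh tooth geometry, m = 4.700, N1 = 28, N2 = 37
base radii: r_b1 = 61.707512, r_b2 = 81.542069
tip radii: r_a1 = 70.500000, r_a2 = 91.650000
no profile shift: α' = α, a' = a
action lengths: √(r_a1²−r_b1²) = 34.094471, √(r_a2²−r_b2²) = 41.840332
base pitch p_b = π·m·cos α = 13.847133
CR = (34.094471 + 41.840332 − 152.750000·sin 20.31400°)/13.847133 = 1.654160
contact ratio ≈ 1.6542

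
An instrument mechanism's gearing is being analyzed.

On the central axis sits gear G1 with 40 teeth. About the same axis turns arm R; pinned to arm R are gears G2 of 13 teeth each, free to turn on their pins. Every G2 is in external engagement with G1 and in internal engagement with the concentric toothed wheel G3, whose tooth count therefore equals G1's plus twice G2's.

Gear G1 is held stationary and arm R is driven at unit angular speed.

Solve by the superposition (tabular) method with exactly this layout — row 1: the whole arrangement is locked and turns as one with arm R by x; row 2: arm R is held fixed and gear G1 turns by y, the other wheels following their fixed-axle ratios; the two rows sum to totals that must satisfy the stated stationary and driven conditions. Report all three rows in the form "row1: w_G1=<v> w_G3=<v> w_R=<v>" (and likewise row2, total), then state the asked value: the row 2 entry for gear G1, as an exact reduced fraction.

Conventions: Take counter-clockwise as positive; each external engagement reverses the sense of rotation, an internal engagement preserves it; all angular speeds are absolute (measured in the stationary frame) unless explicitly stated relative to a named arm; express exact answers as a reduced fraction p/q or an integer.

row1: w_G1=1 w_G3=1 w_R=1
row2: w_G1=-1 w_G3=20/33 w_R=0
total: w_G1=0 w_G3=53/33 w_R=1
asked value: -1

class = planetary set [G3 = 40+2·13 = 66; Willis about the carrier]
row 1 (train locked, turned with arm): all members turn x
superposition row 2 [arm held]: sun y, ring −(40/66)·y, arm 0
boundary: total ω_sun = x + y = 0 and total ω_arm = x = 1  ⇒  y = -1, x = 1
row 2 ring = −(40/66)·(-1) = 20/33
totals (row 1 + row 2): sun 1 + (-1) = 0, ring 1 + 20/33 = 53/33, arm 1 + 0 = 1
asked cell (row2, sun) = -1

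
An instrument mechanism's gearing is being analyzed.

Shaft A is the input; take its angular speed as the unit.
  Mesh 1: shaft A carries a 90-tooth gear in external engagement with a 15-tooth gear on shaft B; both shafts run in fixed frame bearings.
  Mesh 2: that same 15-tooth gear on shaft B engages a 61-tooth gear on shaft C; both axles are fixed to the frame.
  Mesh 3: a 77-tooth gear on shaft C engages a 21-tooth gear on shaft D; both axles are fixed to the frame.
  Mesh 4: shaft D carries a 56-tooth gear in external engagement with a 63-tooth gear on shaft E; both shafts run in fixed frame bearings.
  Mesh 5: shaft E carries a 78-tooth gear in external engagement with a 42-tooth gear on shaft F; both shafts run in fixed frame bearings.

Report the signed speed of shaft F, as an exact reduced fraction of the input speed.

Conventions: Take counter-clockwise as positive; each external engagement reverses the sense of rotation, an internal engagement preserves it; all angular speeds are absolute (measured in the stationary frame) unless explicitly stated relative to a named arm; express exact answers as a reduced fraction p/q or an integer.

-11440/1281

5-mesh fixed-axis compound train (all bearings frame-fixed)
mesh 1 [90T→15T]: |ω|/ω_in = 1×90/15 = 6, sense flips to −
mesh 2 [15T→61T]: |ω|/ω_in = 6×15/61 = 90/61, sense flips to +
mesh 3 [77T→21T]: |ω|/ω_in = (90/61)×77/21 = 330/61, sense flips to −
mesh 4 [56T→63T]: |ω|/ω_in = (330/61)×56/63 = 880/183, sense flips to +
mesh 5 [78T→42T]: |ω|/ω_in = (880/183)×78/42 = 11440/1281, sense flips to −
signed output speed (× input speed) = -11440/1281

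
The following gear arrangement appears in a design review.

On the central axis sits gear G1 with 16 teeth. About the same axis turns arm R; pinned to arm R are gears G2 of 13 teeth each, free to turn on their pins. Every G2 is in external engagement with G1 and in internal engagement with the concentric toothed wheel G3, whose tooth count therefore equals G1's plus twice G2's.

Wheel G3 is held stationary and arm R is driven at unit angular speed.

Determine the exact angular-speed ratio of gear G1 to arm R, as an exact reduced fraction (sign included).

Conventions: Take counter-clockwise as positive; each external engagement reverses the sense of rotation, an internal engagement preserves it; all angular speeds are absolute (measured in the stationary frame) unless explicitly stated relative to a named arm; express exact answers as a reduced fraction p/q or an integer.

29/8

topology: planetary set — G1 16T / G2 13T / G3 42T, arm = carrier (Willis)
ring teeth: 16 + 2·13 = 42
16(ω_sun−ω_arm) = −42(ω_ring−ω_arm),  ω_ring = 0, ω_arm = 1
ω_sun = 1 − (42/16)(0−1) = 29/8
ω_out/ω_in = 29/8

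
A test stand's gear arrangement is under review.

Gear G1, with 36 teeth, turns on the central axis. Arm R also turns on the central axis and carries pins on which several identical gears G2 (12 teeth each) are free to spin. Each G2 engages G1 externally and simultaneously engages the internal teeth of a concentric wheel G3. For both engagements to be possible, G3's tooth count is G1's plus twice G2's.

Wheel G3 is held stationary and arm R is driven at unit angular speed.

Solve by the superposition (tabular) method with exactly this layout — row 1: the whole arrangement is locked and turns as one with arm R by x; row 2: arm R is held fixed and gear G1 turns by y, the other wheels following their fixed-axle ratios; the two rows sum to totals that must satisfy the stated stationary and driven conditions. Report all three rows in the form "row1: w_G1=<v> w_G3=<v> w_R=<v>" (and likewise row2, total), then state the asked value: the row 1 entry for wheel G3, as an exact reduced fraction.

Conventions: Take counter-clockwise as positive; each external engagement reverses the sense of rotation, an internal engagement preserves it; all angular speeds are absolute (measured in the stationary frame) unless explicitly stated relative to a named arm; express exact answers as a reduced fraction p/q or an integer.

class = planetary set [G3 = 36+2·12 = 60; Willis about the carrier]
row 1 — lock + rotate with arm: ω_sun = ω_ring = ω_arm = x
row 2 (arm held, sun turns y): ω_ring = −(36/60)·y, ω_arm = 0
boundary: total ω_ring = x − (36/60)·y = 0 and total ω_arm = x = 1  ⇒  y = 5/3, x = 1
row 2 ring = −(36/60)·5/3 = -1
totals (row 1 + row 2): sun 1 + 5/3 = 8/3, ring 1 + (-1) = 0, arm 1 + 0 = 1
asked cell (row1, ring) = 1

row1: w_G1=1 w_G3=1 w_R=1
row2: w_G1=5/3 w_G3=-1 w_R=0
total: w_G1=8/3 w_G3=0 w_R=1
asked value: 1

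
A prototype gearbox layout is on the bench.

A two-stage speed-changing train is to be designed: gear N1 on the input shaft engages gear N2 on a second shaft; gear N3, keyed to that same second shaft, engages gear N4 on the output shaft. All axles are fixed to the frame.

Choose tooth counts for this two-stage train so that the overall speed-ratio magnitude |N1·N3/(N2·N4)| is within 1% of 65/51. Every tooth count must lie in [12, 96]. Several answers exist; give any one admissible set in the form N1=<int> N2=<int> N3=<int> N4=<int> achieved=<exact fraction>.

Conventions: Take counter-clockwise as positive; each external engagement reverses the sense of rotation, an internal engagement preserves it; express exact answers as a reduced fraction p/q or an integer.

N1=13 N2=12 N3=20 N4=17 achieved=65/51

2-stage fixed-axis compound train for ratio 65/51
target = 65/51 in lowest terms: an exact hit needs N1·N3 = k·65 and N2·N4 = k·51 for one integer k, every count in [12, 96]; additionally prefer no 1:1 stage (N1 ≠ N2, N3 ≠ N4)
k = 1…3: no 1:1-free in-range split of k·65 and k·51 into factor pairs; take k = 4
k = 4: N1·N3 = 260 = 13·20, N2·N4 = 204 = 12·17
achieved = 13·20/(12·17) = 65/51; |achieved − target| = 0 ≤ 13/1020 ✓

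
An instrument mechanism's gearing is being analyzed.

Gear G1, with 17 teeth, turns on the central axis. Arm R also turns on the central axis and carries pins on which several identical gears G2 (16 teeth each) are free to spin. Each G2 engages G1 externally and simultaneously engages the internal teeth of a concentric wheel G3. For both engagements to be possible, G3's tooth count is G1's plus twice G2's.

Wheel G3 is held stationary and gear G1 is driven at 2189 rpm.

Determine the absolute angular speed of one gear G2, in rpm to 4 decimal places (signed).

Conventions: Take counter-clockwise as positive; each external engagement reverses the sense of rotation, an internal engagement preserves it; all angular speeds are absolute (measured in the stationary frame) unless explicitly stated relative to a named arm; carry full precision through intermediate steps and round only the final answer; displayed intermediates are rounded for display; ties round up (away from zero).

class = planetary set [G3 = 17+2·16 = 49; Willis about the carrier]
normalise by the input: solve with ω_sun = 1, then scale by 2189 rpm
ring teeth: 17 + 2·16 = 49
17(ω_sun−ω_arm) = −49(ω_ring−ω_arm),  ω_ring = 0, ω_sun = 1
17(1−ω_arm) = −49(0−ω_arm)  ⇒  66·ω_arm = 17  ⇒  ω_arm = 17/66
sun–planet mesh: 17·(1−17/66) = −16·(ω_p−ω_arm)  ⇒  ω_p−ω_arm = -833/1056
ω_p = 17/66 − 833/1056 = -17/32
scale: ω_p = -17/32 × 2189 rpm = -1162.9063 rpm

-1162.9063 rpm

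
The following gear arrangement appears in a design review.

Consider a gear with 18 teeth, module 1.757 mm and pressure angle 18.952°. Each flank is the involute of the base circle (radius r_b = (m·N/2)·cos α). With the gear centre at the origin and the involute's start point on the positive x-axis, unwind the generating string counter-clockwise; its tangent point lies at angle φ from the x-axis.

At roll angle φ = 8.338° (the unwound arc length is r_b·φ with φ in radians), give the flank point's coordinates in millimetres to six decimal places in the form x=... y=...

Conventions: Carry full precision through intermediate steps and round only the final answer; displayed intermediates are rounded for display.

x=15.113320 y=0.015332

single-mesh involute tooth geometry (18T wheel at module 1.757)
pitch radius r_p = m·N/2 = 1.757·18/2 = 15.813000
base radius r_b = r_p·cos α = 15.813000·cos 18.952° = 14.955793
roll angle φ = 8.338° = 0.14552555 rad
x = r_b·(cos φ + φ·sin φ) = 15.113320
y = r_b·(sin φ − φ·cos φ) = 0.015332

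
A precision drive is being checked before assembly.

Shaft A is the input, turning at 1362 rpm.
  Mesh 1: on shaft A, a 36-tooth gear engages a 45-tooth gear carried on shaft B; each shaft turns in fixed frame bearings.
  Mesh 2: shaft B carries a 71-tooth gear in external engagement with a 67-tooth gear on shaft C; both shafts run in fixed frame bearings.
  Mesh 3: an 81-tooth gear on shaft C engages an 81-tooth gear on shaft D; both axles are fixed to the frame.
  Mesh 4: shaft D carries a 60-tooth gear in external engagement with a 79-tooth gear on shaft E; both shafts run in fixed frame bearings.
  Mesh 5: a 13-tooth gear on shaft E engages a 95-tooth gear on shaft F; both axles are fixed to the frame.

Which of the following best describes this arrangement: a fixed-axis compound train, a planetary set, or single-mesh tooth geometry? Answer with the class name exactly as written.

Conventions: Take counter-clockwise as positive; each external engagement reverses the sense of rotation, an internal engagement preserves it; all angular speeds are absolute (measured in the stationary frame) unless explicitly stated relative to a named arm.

5-mesh fixed-axis compound train (all bearings frame-fixed)
classification: fixed-axis compound train

fixed-axis compound train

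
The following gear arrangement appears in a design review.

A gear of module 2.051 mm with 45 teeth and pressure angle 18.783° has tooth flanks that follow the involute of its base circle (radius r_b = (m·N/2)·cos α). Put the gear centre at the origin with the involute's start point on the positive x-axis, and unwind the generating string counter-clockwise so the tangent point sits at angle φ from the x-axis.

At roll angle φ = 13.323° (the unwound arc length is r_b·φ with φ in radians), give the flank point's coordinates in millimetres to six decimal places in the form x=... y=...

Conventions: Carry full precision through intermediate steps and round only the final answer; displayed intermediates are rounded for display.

recognized (one wheel, involute flank): single-mesh tooth geometry, m = 2.051, N = 45
pitch radius r_p = m·N/2 = 2.051·45/2 = 46.147500
base radius r_b = r_p·cos α = 46.147500·cos 18.783° = 43.689907
roll angle φ = 13.323° = 0.23253022 rad
x = r_b·(cos φ + φ·sin φ) = 44.855152
y = r_b·(sin φ − φ·cos φ) = 0.182116

x=44.855152 y=0.182116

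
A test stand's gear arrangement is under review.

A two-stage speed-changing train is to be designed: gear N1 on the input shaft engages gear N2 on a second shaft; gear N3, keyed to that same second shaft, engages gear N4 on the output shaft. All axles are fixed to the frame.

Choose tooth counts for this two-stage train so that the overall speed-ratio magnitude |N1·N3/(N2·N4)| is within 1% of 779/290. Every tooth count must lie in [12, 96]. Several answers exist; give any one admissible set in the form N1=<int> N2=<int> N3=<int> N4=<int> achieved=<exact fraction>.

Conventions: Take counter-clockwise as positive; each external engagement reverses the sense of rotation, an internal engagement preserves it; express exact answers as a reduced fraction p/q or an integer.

topology: fixed-axis compound train — 2 stages, target 779/290
target = 779/290 in lowest terms: an exact hit needs N1·N3 = k·779 and N2·N4 = k·290 for one integer k, every count in [12, 96]; additionally prefer no 1:1 stage (N1 ≠ N2, N3 ≠ N4)
k = 1: no 1:1-free in-range split of k·779 and k·290 into factor pairs; take k = 2
k = 2: N1·N3 = 1558 = 19·82, N2·N4 = 580 = 20·29
achieved = 19·82/(20·29) = 779/290; |achieved − target| = 0 ≤ 779/29000 ✓

N1=19 N2=20 N3=82 N4=29 achieved=779/290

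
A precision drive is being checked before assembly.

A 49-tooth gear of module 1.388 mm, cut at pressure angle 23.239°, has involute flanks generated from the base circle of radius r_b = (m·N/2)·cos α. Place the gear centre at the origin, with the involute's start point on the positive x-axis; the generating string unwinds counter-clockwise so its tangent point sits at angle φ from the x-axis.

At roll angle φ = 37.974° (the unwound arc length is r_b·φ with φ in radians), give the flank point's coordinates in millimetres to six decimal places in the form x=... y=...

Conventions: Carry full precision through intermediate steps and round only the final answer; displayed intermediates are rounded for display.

single-mesh involute tooth geometry (49T wheel at module 1.388)
pitch radius r_p = m·N/2 = 1.388·49/2 = 34.006000
base radius r_b = r_p·cos α = 34.006000·cos 23.239° = 31.246990
roll angle φ = 37.974° = 0.66277133 rad
x = r_b·(cos φ + φ·sin φ) = 37.374394
y = r_b·(sin φ − φ·cos φ) = 2.901214

x=37.374394 y=2.901214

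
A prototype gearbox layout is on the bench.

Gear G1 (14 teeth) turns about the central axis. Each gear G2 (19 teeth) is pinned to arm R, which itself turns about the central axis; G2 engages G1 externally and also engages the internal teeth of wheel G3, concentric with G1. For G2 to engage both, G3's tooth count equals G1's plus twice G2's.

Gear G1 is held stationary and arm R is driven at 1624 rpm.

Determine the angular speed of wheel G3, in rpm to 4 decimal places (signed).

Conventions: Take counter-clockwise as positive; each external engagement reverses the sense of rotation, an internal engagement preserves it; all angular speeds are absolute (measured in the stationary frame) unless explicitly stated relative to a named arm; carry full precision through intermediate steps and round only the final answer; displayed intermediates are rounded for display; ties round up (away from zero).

topology: planetary set — G1 14T / G2 19T / G3 52T, arm = carrier (Willis)
normalise by the input: solve with ω_arm = 1, then scale by 1624 rpm
ring teeth: 14 + 2·19 = 52
14(ω_sun−ω_arm) = −52(ω_ring−ω_arm),  ω_sun = 0, ω_arm = 1
ω_ring = 1 − (14/52)(0−1) = 33/26
scale: ω_ring = 33/26 × 1624 rpm = +2061.2308 rpm

+2061.2308 rpm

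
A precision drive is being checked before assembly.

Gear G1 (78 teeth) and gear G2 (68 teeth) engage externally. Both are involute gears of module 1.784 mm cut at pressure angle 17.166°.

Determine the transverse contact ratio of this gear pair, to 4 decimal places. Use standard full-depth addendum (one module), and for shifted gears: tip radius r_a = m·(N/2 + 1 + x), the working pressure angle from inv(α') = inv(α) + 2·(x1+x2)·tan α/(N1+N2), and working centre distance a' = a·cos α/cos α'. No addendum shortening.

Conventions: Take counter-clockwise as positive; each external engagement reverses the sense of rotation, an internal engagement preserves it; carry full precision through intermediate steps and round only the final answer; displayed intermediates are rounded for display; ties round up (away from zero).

2.0070

recognized (one external pair, fixed centres): single-mesh tooth geometry, m = 1.784, N1 = 78, N2 = 68
base radii: r_b1 = 66.476645, r_b2 = 57.953998
tip radii: r_a1 = 71.360000, r_a2 = 62.440000
no profile shift: α' = α, a' = a
action lengths: √(r_a1²−r_b1²) = 25.944273, √(r_a2²−r_b2²) = 23.239788
base pitch p_b = π·m·cos α = 5.354937
CR = (25.944273 + 23.239788 − 130.232000·sin 17.16600°)/5.354937 = 2.006978
contact ratio ≈ 2.0070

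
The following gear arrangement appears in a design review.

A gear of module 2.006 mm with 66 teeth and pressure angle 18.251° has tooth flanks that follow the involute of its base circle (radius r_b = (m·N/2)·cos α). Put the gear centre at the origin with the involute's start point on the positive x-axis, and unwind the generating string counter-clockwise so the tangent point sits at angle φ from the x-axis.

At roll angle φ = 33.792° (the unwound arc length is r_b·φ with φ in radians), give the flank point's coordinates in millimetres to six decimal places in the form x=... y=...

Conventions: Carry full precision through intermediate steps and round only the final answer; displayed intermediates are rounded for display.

recognized (one wheel, involute flank): single-mesh tooth geometry, m = 2.006, N = 66
pitch radius r_p = m·N/2 = 2.006·66/2 = 66.198000
base radius r_b = r_p·cos α = 66.198000·cos 18.251° = 62.867821
roll angle φ = 33.792° = 0.58978166 rad
x = r_b·(cos φ + φ·sin φ) = 72.869252
y = r_b·(sin φ − φ·cos φ) = 4.151437

x=72.869252 y=4.151437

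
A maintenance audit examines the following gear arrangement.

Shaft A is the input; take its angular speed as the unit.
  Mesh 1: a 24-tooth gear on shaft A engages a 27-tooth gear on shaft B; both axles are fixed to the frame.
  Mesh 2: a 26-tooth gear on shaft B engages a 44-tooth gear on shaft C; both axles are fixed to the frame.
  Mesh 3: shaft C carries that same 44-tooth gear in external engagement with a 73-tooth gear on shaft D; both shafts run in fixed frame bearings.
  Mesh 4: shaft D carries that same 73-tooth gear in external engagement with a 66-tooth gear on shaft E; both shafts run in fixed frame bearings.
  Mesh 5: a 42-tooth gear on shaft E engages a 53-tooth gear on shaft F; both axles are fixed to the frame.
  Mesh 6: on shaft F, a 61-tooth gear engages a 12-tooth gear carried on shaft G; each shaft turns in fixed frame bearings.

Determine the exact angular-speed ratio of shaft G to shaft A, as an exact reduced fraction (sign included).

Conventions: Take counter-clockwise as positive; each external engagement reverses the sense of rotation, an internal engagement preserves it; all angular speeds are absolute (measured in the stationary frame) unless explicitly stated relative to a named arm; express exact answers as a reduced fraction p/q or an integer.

22204/15741

class = fixed-axis compound train [6 meshes; 6 ratios multiply, 6 sense flips]
mesh 1 [24T→27T]: running ratio 8/9, sense −
mesh 2 [26T→44T]: running ratio 52/99, sense +
mesh 3 [44T→73T]: running ratio 208/657, sense −
mesh 4 [73T→66T]: running ratio 104/297, sense +
mesh 5 [42T→53T]: running ratio 1456/5247, sense −
mesh 6 [61T→12T]: running ratio 22204/15741, sense +
ω_out/ω_in = 22204/15741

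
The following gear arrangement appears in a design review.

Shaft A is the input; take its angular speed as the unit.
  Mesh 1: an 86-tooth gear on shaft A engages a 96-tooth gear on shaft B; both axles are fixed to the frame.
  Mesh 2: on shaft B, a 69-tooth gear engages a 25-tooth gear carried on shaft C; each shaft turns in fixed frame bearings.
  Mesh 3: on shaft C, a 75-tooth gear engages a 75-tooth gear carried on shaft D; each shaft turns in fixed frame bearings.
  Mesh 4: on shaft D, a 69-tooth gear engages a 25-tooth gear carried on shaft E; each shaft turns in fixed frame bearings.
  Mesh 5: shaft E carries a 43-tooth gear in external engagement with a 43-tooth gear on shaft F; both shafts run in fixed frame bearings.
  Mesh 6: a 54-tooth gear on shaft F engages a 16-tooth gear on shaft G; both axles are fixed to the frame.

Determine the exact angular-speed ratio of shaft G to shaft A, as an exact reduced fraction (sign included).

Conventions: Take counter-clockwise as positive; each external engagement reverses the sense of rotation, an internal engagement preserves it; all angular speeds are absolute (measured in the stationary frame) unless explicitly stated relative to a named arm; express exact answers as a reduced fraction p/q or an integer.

class = fixed-axis compound train [6 meshes; 6 ratios multiply, 6 sense flips]
mesh 1 [86T→96T]: running ratio 43/48, sense −
mesh 2 [69T→25T]: running ratio 989/400, sense +
mesh 3 [75T→75T]: running ratio 989/400, sense −
mesh 4 [69T→25T]: running ratio 68241/10000, sense +
mesh 5 [43T→43T]: running ratio 68241/10000, sense −
mesh 6 [54T→16T]: running ratio 1842507/80000, sense +
ω_out/ω_in = 1842507/80000

1842507/80000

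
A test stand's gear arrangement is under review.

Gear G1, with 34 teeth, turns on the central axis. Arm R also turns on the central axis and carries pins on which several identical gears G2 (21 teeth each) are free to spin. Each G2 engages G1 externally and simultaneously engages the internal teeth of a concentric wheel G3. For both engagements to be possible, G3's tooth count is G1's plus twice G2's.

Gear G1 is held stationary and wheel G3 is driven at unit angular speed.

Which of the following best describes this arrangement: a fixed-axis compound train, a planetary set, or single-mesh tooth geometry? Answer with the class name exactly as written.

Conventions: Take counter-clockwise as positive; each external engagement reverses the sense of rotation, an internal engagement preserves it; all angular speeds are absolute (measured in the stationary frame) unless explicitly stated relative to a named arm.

planetary set

class = planetary set [G3 = 34+2·21 = 76; Willis about the carrier]
classification: planetary set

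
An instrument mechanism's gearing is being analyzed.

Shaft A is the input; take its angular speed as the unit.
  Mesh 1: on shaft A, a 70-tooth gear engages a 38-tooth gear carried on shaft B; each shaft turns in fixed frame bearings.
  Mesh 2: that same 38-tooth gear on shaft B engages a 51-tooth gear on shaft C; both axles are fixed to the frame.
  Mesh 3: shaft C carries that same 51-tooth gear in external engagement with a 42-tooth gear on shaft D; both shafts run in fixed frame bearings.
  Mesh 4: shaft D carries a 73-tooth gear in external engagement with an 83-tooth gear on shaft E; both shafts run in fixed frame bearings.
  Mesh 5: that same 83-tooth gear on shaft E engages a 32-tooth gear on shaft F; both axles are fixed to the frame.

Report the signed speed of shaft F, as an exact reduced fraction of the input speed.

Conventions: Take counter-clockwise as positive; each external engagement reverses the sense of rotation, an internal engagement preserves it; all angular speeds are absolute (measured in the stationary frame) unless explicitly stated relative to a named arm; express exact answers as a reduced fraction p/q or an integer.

-365/96

5-mesh fixed-axis compound train (all bearings frame-fixed)
mesh 1 [70T→38T]: |ω|/ω_in = 1×70/38 = 35/19, sense flips to −
mesh 2 [38T→51T]: |ω|/ω_in = (35/19)×38/51 = 70/51, sense flips to +
mesh 3 [51T→42T]: |ω|/ω_in = (70/51)×51/42 = 5/3, sense flips to −
mesh 4 [73T→83T]: |ω|/ω_in = (5/3)×73/83 = 365/249, sense flips to +
mesh 5 [83T→32T]: |ω|/ω_in = (365/249)×83/32 = 365/96, sense flips to −
signed output speed (× input speed) = -365/96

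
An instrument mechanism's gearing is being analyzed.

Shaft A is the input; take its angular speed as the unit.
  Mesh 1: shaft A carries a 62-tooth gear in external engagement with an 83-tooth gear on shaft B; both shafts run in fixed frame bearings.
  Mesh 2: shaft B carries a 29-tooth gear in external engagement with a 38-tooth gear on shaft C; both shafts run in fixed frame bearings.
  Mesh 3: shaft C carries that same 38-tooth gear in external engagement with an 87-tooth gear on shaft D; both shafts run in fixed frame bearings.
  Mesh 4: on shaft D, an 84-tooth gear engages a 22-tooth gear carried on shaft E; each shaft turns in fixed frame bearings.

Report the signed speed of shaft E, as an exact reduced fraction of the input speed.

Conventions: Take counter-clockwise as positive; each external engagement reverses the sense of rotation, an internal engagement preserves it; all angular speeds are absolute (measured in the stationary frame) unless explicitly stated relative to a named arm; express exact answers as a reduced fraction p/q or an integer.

4-mesh fixed-axis compound train (all bearings frame-fixed)
mesh 1 [62T→83T]: |ω|/ω_in = 1×62/83 = 62/83, sense flips to −
mesh 2 [29T→38T]: |ω|/ω_in = (62/83)×29/38 = 899/1577, sense flips to +
mesh 3 [38T→87T]: |ω|/ω_in = (899/1577)×38/87 = 62/249, sense flips to −
mesh 4 [84T→22T]: |ω|/ω_in = (62/249)×84/22 = 868/913, sense flips to +
signed output speed (× input speed) = 868/913

868/913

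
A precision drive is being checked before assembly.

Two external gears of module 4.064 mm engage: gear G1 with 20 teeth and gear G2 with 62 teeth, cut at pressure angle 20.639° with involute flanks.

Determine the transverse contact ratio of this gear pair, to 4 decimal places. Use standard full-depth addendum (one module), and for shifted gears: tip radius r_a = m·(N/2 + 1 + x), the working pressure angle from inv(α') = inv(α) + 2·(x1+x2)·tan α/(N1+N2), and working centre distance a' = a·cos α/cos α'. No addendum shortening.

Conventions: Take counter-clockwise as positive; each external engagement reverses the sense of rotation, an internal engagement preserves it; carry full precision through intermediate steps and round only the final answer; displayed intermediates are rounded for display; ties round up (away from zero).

topology: single-mesh involute geometry — m = 4.064, 20T/62T pair
base radii: r_b1 = 38.031718, r_b2 = 117.898325
tip radii: r_a1 = 44.704000, r_a2 = 130.048000
no profile shift: α' = α, a' = a
action lengths: √(r_a1²−r_b1²) = 23.495448, √(r_a2²−r_b2²) = 54.885947
base pitch p_b = π·m·cos α = 11.948017
CR = (23.495448 + 54.885947 − 166.624000·sin 20.63900°)/11.948017 = 1.644623
contact ratio ≈ 1.6446

1.6446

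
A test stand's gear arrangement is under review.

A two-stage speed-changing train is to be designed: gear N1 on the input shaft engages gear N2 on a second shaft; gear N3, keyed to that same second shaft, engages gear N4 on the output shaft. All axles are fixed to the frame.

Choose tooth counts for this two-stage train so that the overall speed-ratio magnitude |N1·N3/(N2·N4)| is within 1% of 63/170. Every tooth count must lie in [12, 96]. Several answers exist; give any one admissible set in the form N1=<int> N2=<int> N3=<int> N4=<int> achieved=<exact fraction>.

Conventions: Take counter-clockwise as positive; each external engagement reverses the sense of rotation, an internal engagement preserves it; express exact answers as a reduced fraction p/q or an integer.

topology: fixed-axis compound train — 2 stages, target 63/170
target = 63/170 in lowest terms: an exact hit needs N1·N3 = k·63 and N2·N4 = k·170 for one integer k, every count in [12, 96]; additionally prefer no 1:1 stage (N1 ≠ N2, N3 ≠ N4)
k = 1…3: no 1:1-free in-range split of k·63 and k·170 into factor pairs; take k = 4
k = 4: N1·N3 = 252 = 12·21, N2·N4 = 680 = 17·40
achieved = 12·21/(17·40) = 63/170; |achieved − target| = 0 ≤ 63/17000 ✓

N1=12 N2=17 N3=21 N4=40 achieved=63/170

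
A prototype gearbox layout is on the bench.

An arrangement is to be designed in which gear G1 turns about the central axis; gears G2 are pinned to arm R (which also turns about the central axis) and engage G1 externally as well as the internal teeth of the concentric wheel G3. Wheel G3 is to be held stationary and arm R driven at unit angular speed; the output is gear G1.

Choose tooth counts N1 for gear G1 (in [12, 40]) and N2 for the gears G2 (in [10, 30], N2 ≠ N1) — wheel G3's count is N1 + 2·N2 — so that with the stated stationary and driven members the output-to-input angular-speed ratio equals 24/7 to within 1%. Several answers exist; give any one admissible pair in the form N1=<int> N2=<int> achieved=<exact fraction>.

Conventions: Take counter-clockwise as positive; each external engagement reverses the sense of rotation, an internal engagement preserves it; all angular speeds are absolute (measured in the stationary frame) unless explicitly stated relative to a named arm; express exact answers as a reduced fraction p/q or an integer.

N1=14 N2=10 achieved=24/7

class = planetary set [ratio 24/7 wanted; Willis about the carrier]
Willis with ω_ring = 0: ω_sun/ω_arm = (N1+N3)/N1; set equal to 24/7  ⇒  N3/N1 = 24/7 − 1 = 17/7
N3 = N1 + 2·N2  ⇒  N2/N1 = (N3/N1 − 1)/2 = (17/7 − 1)/2 = 5/7
smallest multiple with N1 ≥ 12 and N2 ≥ 10: k = 2  ⇒  N1 = 2·7 = 14, N2 = 2·5 = 10 (N1 ≤ 40, N2 ≤ 30, N2 ≠ N1 ✓), N3 = 14 + 2·10 = 34
check: (N1+N3)/N1 with N1 = 14, N3 = 34 gives 24/7; |achieved − target| = 0 ≤ 6/175 ✓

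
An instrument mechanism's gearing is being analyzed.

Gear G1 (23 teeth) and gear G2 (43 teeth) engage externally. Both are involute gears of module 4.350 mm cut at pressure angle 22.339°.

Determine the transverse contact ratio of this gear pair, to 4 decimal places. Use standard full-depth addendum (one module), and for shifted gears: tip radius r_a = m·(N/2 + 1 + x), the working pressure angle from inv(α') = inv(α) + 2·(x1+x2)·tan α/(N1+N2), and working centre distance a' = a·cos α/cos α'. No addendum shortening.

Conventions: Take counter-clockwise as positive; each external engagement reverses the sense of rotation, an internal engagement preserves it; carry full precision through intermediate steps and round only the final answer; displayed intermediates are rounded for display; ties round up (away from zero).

1.5651

topology: single-mesh involute geometry — m = 4.350, 23T/43T pair
base radii: r_b1 = 46.270685, r_b2 = 86.506063
tip radii: r_a1 = 54.375000, r_a2 = 97.875000
no profile shift: α' = α, a' = a
action lengths: √(r_a1²−r_b1²) = 28.559838, √(r_a2²−r_b2²) = 45.784460
base pitch p_b = π·m·cos α = 12.640317
CR = (28.559838 + 45.784460 − 143.550000·sin 22.33900°)/12.640317 = 1.565070
contact ratio ≈ 1.5651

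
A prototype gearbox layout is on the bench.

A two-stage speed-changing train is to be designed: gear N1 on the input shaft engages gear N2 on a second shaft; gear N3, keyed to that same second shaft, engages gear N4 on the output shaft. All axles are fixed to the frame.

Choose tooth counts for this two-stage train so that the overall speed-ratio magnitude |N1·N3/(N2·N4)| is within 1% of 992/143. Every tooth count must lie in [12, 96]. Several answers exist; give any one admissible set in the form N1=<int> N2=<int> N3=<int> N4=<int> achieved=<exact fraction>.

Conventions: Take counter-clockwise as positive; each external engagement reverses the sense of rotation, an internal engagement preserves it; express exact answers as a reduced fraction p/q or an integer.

N1=31 N2=13 N3=64 N4=22 achieved=992/143

class = fixed-axis compound train [2-stage, 992/143 wanted]
target = 992/143 in lowest terms: an exact hit needs N1·N3 = k·992 and N2·N4 = k·143 for one integer k, every count in [12, 96]; additionally prefer no 1:1 stage (N1 ≠ N2, N3 ≠ N4)
k = 1: no 1:1-free in-range split of k·992 and k·143 into factor pairs; take k = 2
k = 2: N1·N3 = 1984 = 31·64, N2·N4 = 286 = 13·22
achieved = 31·64/(13·22) = 992/143; |achieved − target| = 0 ≤ 248/3575 ✓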